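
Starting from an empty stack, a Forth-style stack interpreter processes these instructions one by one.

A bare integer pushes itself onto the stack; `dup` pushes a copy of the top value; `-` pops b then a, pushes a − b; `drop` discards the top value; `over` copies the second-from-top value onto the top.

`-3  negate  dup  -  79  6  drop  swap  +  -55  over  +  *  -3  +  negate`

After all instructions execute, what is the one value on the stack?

-3     : -3
negate : 3
dup    : 3 3
-      : 0
79     : 0 79
6      : 0 79 6
drop   : 0 79
swap   : 79 0
+      : 79
-55    : 79 -55
over   : 79 -55 79
+      : 79 24
*      : 1896
-3     : 1896 -3
+      : 1893
negate : -1893

-1893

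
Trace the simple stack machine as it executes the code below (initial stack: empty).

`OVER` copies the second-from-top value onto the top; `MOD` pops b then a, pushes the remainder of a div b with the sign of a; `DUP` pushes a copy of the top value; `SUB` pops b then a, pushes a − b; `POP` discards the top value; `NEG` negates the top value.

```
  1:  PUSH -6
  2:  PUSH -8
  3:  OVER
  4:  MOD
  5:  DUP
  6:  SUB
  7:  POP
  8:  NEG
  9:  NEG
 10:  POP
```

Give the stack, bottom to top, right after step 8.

PUSH -6 -> [-6]
PUSH -8 -> [-6, -8]
OVER    -> [-6, -8, -6]
MOD     -> [-6, -2]
DUP     -> [-6, -2, -2]
SUB     -> [-6, 0]
POP     -> [-6]
NEG     -> [6]

[6]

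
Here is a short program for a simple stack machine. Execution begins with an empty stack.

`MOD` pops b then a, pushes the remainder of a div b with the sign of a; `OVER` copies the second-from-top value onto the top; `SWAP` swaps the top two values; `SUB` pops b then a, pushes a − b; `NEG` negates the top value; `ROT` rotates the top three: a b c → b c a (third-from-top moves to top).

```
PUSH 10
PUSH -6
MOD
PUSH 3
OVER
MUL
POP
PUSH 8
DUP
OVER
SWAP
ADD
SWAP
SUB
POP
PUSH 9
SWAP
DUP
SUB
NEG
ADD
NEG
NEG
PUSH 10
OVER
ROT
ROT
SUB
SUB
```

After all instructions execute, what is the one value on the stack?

10

PUSH 10  10
PUSH -6  10 -6
MOD      4
PUSH 3   4 3
OVER     4 3 4
MUL      4 12
POP      4
PUSH 8   4 8
DUP      4 8 8
OVER     4 8 8 8
SWAP     4 8 8 8
ADD      4 8 16
SWAP     4 16 8
SUB      4 8
POP      4
PUSH 9   4 9
SWAP     9 4
DUP      9 4 4
SUB      9 0
NEG      9 0
ADD      9
NEG      -9
NEG      9
PUSH 10  9 10
OVER     9 10 9
ROT      10 9 9
ROT      9 9 10
SUB      9 -1
SUB      10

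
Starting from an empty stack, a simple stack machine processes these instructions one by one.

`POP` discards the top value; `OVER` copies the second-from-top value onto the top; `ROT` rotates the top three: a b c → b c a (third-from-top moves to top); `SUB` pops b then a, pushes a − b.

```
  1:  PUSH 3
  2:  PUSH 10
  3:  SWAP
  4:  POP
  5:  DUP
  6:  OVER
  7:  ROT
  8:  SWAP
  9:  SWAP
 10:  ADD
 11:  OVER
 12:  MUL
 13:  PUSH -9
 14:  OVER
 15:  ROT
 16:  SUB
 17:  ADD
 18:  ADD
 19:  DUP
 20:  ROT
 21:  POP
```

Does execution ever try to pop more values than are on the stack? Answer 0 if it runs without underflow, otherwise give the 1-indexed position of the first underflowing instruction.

20

PUSH 3  → 3
PUSH 10 → 3 10
SWAP    → 10 3
POP     → 10
DUP     → 10 10
OVER    → 10 10 10
ROT     → 10 10 10
SWAP    → 10 10 10
SWAP    → 10 10 10
ADD     → 10 20
OVER    → 10 20 10
MUL     → 10 200
PUSH -9 → 10 200 -9
OVER    → 10 200 -9 200
ROT     → 10 -9 200 200
SUB     → 10 -9 0
ADD     → 10 -9
ADD     → 1
DUP     → 1 1
ROT  — needs 3 operands, stack has 2 → underflow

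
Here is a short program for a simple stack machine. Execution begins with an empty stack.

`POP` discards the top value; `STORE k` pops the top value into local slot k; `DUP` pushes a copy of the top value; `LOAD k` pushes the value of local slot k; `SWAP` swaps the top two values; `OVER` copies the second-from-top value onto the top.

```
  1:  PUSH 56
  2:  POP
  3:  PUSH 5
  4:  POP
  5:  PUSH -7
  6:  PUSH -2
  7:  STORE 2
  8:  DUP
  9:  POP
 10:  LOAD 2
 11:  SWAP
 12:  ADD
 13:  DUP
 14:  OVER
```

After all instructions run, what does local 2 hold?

PUSH 56 -> [56]
POP     -> []
PUSH 5  -> [5]
POP     -> []
PUSH -7 -> [-7]
PUSH -2 -> [-7, -2]
STORE 2 -> [-7]
DUP     -> [-7, -7]
POP     -> [-7]
LOAD 2  -> [-7, -2]
SWAP    -> [-2, -7]
ADD     -> [-9]
DUP     -> [-9, -9]
OVER    -> [-9, -9, -9]

-2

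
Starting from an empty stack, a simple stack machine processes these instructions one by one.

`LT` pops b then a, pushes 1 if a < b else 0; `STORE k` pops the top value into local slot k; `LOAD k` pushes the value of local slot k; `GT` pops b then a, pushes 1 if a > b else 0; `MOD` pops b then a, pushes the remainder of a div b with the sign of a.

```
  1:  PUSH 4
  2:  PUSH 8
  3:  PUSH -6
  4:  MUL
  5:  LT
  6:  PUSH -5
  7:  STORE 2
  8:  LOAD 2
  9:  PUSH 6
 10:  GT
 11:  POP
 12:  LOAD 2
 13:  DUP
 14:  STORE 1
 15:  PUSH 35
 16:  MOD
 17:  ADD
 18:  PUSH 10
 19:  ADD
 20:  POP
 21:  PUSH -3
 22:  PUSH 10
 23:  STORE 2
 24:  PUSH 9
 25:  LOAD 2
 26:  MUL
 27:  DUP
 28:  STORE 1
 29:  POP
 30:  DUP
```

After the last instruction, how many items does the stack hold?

2

PUSH 4  : [4]
PUSH 8  : [4, 8]
PUSH -6 : [4, 8, -6]
MUL     : [4, -48]
LT      : [0]
PUSH -5 : [0, -5]
STORE 2 : [0]
LOAD 2  : [0, -5]
PUSH 6  : [0, -5, 6]
GT      : [0, 0]
POP     : [0]
LOAD 2  : [0, -5]
DUP     : [0, -5, -5]
STORE 1 : [0, -5]
PUSH 35 : [0, -5, 35]
MOD     : [0, -5]
ADD     : [-5]
PUSH 10 : [-5, 10]
ADD     : [5]
POP     : []
PUSH -3 : [-3]
PUSH 10 : [-3, 10]
STORE 2 : [-3]
PUSH 9  : [-3, 9]
LOAD 2  : [-3, 9, 10]
MUL     : [-3, 90]
DUP     : [-3, 90, 90]
STORE 1 : [-3, 90]
POP     : [-3]
DUP     : [-3, -3]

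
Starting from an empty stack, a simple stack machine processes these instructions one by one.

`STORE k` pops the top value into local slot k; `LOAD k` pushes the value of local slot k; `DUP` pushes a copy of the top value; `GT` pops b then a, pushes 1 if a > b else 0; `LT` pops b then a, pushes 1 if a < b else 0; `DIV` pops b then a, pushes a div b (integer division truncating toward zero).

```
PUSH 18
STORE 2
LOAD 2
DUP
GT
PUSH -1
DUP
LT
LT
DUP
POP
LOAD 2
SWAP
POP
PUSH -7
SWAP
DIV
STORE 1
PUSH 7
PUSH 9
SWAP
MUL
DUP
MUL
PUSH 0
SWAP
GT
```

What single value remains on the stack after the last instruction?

0

PUSH 18 : [18]
STORE 2 : []
LOAD 2  : [18]
DUP     : [18, 18]
GT      : [0]
PUSH -1 : [0, -1]
DUP     : [0, -1, -1]
LT      : [0, 0]
LT      : [0]
DUP     : [0, 0]
POP     : [0]
LOAD 2  : [0, 18]
SWAP    : [18, 0]
POP     : [18]
PUSH -7 : [18, -7]
SWAP    : [-7, 18]
DIV     : [0]
STORE 1 : []
PUSH 7  : [7]
PUSH 9  : [7, 9]
SWAP    : [9, 7]
MUL     : [63]
DUP     : [63, 63]
MUL     : [3969]
PUSH 0  : [3969, 0]
SWAP    : [0, 3969]
GT      : [0]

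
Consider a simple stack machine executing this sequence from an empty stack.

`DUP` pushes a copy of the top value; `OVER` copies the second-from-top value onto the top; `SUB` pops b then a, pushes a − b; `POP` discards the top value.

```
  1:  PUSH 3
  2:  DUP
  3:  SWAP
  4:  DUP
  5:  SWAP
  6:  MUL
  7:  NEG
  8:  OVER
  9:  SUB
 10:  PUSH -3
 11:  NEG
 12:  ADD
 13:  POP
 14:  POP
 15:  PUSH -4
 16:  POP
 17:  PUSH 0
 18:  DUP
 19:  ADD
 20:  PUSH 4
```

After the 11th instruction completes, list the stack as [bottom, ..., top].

[3, -12, 3]

PUSH 3  → [3]
DUP     → [3, 3]
SWAP    → [3, 3]
DUP     → [3, 3, 3]
SWAP    → [3, 3, 3]
MUL     → [3, 9]
NEG     → [3, -9]
OVER    → [3, -9, 3]
SUB     → [3, -12]
PUSH -3 → [3, -12, -3]
NEG     → [3, -12, 3]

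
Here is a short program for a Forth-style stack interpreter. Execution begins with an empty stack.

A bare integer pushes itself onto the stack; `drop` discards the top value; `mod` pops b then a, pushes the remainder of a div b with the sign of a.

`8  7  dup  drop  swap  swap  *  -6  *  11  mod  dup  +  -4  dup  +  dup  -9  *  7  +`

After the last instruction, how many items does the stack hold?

8    → 8
7    → 8 7
dup  → 8 7 7
drop → 8 7
swap → 7 8
swap → 8 7
*    → 56
-6   → 56 -6
*    → -336
11   → -336 11
mod  → -6
dup  → -6 -6
+    → -12
-4   → -12 -4
dup  → -12 -4 -4
+    → -12 -8
dup  → -12 -8 -8
-9   → -12 -8 -8 -9
*    → -12 -8 72
7    → -12 -8 72 7
+    → -12 -8 79

3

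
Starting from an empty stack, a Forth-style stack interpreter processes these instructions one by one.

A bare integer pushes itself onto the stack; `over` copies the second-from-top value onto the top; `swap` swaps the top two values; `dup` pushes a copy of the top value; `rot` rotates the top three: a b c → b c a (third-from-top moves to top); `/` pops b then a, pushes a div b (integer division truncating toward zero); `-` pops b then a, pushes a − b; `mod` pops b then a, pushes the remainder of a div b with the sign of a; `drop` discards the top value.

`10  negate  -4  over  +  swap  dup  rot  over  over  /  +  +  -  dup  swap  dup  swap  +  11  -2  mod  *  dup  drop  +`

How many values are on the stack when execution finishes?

1

10     → [10]
negate → [-10]
-4     → [-10, -4]
over   → [-10, -4, -10]
+      → [-10, -14]
swap   → [-14, -10]
dup    → [-14, -10, -10]
rot    → [-10, -10, -14]
over   → [-10, -10, -14, -10]
over   → [-10, -10, -14, -10, -14]
/      → [-10, -10, -14, 0]
+      → [-10, -10, -14]
+      → [-10, -24]
-      → [14]
dup    → [14, 14]
swap   → [14, 14]
dup    → [14, 14, 14]
swap   → [14, 14, 14]
+      → [14, 28]
11     → [14, 28, 11]
-2     → [14, 28, 11, -2]
mod    → [14, 28, 1]
*      → [14, 28]
dup    → [14, 28, 28]
drop   → [14, 28]
+      → [42]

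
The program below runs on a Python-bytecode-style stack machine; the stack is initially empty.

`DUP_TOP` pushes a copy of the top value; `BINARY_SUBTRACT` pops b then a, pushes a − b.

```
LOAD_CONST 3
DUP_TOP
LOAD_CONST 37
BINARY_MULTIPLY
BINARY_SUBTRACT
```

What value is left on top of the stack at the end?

LOAD_CONST 3    : [3]
DUP_TOP         : [3, 3]
LOAD_CONST 37   : [3, 3, 37]
BINARY_MULTIPLY : [3, 111]
BINARY_SUBTRACT : [-108]

-108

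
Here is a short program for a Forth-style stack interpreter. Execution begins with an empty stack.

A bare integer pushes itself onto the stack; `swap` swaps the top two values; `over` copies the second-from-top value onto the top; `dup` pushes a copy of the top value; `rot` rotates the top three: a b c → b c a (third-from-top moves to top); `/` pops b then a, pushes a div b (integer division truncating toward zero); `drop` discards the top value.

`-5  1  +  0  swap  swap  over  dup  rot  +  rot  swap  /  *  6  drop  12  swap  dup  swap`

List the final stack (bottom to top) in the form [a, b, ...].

[12, -4, -4]

-5   -> -5
1    -> -5 1
+    -> -4
0    -> -4 0
swap -> 0 -4
swap -> -4 0
over -> -4 0 -4
dup  -> -4 0 -4 -4
rot  -> -4 -4 -4 0
+    -> -4 -4 -4
rot  -> -4 -4 -4
swap -> -4 -4 -4
/    -> -4 1
*    -> -4
6    -> -4 6
drop -> -4
12   -> -4 12
swap -> 12 -4
dup  -> 12 -4 -4
swap -> 12 -4 -4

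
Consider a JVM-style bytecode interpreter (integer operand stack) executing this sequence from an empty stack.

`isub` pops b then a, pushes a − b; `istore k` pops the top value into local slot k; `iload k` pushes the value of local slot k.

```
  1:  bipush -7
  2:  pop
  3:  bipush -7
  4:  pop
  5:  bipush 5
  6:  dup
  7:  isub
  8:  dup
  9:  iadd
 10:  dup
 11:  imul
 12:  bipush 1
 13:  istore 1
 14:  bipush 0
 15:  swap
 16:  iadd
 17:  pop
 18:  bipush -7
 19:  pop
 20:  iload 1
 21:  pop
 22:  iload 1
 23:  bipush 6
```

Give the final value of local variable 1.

1

bipush -7  -7
pop        (empty)
bipush -7  -7
pop        (empty)
bipush 5   5
dup        5 5
isub       0
dup        0 0
iadd       0
dup        0 0
imul       0
bipush 1   0 1
istore 1   0
bipush 0   0 0
swap       0 0
iadd       0
pop        (empty)
bipush -7  -7
pop        (empty)
iload 1    1
pop        (empty)
iload 1    1
bipush 6   1 6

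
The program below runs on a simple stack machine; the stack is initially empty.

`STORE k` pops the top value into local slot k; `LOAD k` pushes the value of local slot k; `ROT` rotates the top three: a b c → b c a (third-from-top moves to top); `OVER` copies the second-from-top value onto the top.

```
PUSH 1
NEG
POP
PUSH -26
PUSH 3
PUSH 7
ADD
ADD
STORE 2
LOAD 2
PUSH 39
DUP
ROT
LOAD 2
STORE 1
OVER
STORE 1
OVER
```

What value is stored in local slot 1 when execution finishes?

PUSH 1   -> 1
NEG      -> -1
POP      -> (empty)
PUSH -26 -> -26
PUSH 3   -> -26 3
PUSH 7   -> -26 3 7
ADD      -> -26 10
ADD      -> -16
STORE 2  -> (empty)
LOAD 2   -> -16
PUSH 39  -> -16 39
DUP      -> -16 39 39
ROT      -> 39 39 -16
LOAD 2   -> 39 39 -16 -16
STORE 1  -> 39 39 -16
OVER     -> 39 39 -16 39
STORE 1  -> 39 39 -16
OVER     -> 39 39 -16 39

39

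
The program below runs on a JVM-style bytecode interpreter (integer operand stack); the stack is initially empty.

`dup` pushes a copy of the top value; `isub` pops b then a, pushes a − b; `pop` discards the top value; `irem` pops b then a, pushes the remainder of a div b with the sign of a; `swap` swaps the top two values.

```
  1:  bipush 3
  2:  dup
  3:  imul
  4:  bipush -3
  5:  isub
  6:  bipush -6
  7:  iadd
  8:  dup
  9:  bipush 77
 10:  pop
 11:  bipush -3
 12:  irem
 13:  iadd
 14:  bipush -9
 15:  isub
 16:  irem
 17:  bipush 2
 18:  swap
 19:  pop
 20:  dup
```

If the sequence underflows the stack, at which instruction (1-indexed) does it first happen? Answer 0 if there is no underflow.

16

bipush 3  → [3]
dup       → [3, 3]
imul      → [9]
bipush -3 → [9, -3]
isub      → [12]
bipush -6 → [12, -6]
iadd      → [6]
dup       → [6, 6]
bipush 77 → [6, 6, 77]
pop       → [6, 6]
bipush -3 → [6, 6, -3]
irem      → [6, 0]
iadd      → [6]
bipush -9 → [6, -9]
isub      → [15]
irem  — needs 2 operands, stack has 1 → underflow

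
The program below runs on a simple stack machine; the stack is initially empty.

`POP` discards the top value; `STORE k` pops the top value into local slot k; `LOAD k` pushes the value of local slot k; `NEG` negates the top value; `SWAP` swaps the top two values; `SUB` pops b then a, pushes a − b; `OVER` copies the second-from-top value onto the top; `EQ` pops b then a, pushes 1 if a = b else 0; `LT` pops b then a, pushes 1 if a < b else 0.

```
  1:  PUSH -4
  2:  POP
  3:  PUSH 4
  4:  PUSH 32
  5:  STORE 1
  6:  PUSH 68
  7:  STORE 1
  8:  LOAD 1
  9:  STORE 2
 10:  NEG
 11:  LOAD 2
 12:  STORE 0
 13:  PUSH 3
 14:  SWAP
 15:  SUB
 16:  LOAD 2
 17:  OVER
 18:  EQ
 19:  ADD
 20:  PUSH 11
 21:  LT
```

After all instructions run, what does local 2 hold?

PUSH -4 : [-4]
POP     : []
PUSH 4  : [4]
PUSH 32 : [4, 32]
STORE 1 : [4]
PUSH 68 : [4, 68]
STORE 1 : [4]
LOAD 1  : [4, 68]
STORE 2 : [4]
NEG     : [-4]
LOAD 2  : [-4, 68]
STORE 0 : [-4]
PUSH 3  : [-4, 3]
SWAP    : [3, -4]
SUB     : [7]
LOAD 2  : [7, 68]
OVER    : [7, 68, 7]
EQ      : [7, 0]
ADD     : [7]
PUSH 11 : [7, 11]
LT      : [1]

68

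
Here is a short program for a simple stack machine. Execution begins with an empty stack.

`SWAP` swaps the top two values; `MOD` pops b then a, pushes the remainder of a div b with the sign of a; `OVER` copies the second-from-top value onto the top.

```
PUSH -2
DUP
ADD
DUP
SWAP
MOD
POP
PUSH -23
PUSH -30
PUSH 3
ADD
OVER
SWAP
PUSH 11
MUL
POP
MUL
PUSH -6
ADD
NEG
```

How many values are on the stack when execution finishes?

PUSH -2  -> [-2]
DUP      -> [-2, -2]
ADD      -> [-4]
DUP      -> [-4, -4]
SWAP     -> [-4, -4]
MOD      -> [0]
POP      -> []
PUSH -23 -> [-23]
PUSH -30 -> [-23, -30]
PUSH 3   -> [-23, -30, 3]
ADD      -> [-23, -27]
OVER     -> [-23, -27, -23]
SWAP     -> [-23, -23, -27]
PUSH 11  -> [-23, -23, -27, 11]
MUL      -> [-23, -23, -297]
POP      -> [-23, -23]
MUL      -> [529]
PUSH -6  -> [529, -6]
ADD      -> [523]
NEG      -> [-523]

1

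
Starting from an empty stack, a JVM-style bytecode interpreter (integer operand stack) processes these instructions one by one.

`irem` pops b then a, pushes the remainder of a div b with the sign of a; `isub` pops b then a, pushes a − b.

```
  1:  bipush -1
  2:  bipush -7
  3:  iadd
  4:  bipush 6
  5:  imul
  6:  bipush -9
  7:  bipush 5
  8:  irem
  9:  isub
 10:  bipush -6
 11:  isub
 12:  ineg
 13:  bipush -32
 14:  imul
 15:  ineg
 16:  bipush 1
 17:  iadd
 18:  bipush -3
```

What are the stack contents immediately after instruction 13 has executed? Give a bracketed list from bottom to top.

bipush -1  -> -1
bipush -7  -> -1 -7
iadd       -> -8
bipush 6   -> -8 6
imul       -> -48
bipush -9  -> -48 -9
bipush 5   -> -48 -9 5
irem       -> -48 -4
isub       -> -44
bipush -6  -> -44 -6
isub       -> -38
ineg       -> 38
bipush -32 -> 38 -32

[38, -32]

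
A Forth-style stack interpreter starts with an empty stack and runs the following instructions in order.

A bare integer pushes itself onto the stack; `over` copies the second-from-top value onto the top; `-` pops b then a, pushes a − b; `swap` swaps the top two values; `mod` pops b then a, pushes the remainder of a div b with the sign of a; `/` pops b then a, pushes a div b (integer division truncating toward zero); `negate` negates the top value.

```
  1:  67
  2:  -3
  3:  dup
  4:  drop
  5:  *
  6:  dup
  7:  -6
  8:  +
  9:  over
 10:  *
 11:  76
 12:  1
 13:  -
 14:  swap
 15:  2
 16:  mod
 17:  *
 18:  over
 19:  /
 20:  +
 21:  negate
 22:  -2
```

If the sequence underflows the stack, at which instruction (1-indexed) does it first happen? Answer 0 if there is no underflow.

67     : [67]
-3     : [67, -3]
dup    : [67, -3, -3]
drop   : [67, -3]
*      : [-201]
dup    : [-201, -201]
-6     : [-201, -201, -6]
+      : [-201, -207]
over   : [-201, -207, -201]
*      : [-201, 41607]
76     : [-201, 41607, 76]
1      : [-201, 41607, 76, 1]
-      : [-201, 41607, 75]
swap   : [-201, 75, 41607]
2      : [-201, 75, 41607, 2]
mod    : [-201, 75, 1]
*      : [-201, 75]
over   : [-201, 75, -201]
/      : [-201, 0]
+      : [-201]
negate : [201]
-2     : [201, -2]

0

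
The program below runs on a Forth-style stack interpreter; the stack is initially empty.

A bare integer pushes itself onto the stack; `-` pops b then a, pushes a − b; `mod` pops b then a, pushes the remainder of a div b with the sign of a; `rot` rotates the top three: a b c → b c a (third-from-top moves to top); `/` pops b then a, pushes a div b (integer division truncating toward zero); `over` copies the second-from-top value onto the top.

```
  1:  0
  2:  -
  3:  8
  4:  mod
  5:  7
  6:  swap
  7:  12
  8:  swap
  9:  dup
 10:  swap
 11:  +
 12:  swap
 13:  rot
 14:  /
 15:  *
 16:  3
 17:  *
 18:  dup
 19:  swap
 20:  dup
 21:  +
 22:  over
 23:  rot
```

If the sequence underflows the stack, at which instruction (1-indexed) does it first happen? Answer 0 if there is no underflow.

2

0 -> [0]
-  — needs 2 operands, stack has 1 → underflow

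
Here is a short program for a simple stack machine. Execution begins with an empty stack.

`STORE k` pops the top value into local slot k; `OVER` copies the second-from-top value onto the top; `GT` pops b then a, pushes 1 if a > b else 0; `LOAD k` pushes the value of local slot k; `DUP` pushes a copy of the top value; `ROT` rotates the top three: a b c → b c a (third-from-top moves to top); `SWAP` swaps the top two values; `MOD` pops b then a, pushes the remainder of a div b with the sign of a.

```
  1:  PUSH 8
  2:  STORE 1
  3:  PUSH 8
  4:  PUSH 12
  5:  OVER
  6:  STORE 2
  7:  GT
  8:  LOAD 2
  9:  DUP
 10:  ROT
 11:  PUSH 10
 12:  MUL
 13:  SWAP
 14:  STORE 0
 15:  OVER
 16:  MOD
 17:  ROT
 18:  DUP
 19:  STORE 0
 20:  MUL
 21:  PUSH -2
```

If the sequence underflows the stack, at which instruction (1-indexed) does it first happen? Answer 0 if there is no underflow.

17

PUSH 8   [8]
STORE 1  []
PUSH 8   [8]
PUSH 12  [8, 12]
OVER     [8, 12, 8]
STORE 2  [8, 12]
GT       [0]
LOAD 2   [0, 8]
DUP      [0, 8, 8]
ROT      [8, 8, 0]
PUSH 10  [8, 8, 0, 10]
MUL      [8, 8, 0]
SWAP     [8, 0, 8]
STORE 0  [8, 0]
OVER     [8, 0, 8]
MOD      [8, 0]
ROT  — needs 3 operands, stack has 2 → underflow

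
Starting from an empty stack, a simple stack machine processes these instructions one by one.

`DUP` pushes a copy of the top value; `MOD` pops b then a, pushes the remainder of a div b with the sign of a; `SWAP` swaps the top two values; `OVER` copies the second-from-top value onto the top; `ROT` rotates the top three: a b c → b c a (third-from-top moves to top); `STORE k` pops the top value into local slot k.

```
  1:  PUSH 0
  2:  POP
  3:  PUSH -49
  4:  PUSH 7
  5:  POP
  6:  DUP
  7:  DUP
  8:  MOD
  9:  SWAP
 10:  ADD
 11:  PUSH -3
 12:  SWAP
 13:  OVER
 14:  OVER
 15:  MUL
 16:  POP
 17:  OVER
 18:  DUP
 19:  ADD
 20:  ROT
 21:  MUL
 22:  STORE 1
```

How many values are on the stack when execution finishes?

1

PUSH 0   -> 0
POP      -> (empty)
PUSH -49 -> -49
PUSH 7   -> -49 7
POP      -> -49
DUP      -> -49 -49
DUP      -> -49 -49 -49
MOD      -> -49 0
SWAP     -> 0 -49
ADD      -> -49
PUSH -3  -> -49 -3
SWAP     -> -3 -49
OVER     -> -3 -49 -3
OVER     -> -3 -49 -3 -49
MUL      -> -3 -49 147
POP      -> -3 -49
OVER     -> -3 -49 -3
DUP      -> -3 -49 -3 -3
ADD      -> -3 -49 -6
ROT      -> -49 -6 -3
MUL      -> -49 18
STORE 1  -> -49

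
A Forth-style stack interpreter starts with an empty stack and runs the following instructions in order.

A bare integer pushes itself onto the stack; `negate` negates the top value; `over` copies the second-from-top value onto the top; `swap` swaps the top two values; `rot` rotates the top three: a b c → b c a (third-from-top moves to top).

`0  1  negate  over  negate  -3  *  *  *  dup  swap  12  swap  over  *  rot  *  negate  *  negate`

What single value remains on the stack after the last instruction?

0

0      : [0]
1      : [0, 1]
negate : [0, -1]
over   : [0, -1, 0]
negate : [0, -1, 0]
-3     : [0, -1, 0, -3]
*      : [0, -1, 0]
*      : [0, 0]
*      : [0]
dup    : [0, 0]
swap   : [0, 0]
12     : [0, 0, 12]
swap   : [0, 12, 0]
over   : [0, 12, 0, 12]
*      : [0, 12, 0]
rot    : [12, 0, 0]
*      : [12, 0]
negate : [12, 0]
*      : [0]
negate : [0]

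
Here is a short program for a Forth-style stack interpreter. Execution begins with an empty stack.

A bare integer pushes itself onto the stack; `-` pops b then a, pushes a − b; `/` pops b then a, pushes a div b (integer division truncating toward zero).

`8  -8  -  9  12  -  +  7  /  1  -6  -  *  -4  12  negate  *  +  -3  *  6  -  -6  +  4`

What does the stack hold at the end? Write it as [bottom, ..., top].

[-177, 4]

8      : [8]
-8     : [8, -8]
-      : [16]
9      : [16, 9]
12     : [16, 9, 12]
-      : [16, -3]
+      : [13]
7      : [13, 7]
/      : [1]
1      : [1, 1]
-6     : [1, 1, -6]
-      : [1, 7]
*      : [7]
-4     : [7, -4]
12     : [7, -4, 12]
negate : [7, -4, -12]
*      : [7, 48]
+      : [55]
-3     : [55, -3]
*      : [-165]
6      : [-165, 6]
-      : [-171]
-6     : [-171, -6]
+      : [-177]
4      : [-177, 4]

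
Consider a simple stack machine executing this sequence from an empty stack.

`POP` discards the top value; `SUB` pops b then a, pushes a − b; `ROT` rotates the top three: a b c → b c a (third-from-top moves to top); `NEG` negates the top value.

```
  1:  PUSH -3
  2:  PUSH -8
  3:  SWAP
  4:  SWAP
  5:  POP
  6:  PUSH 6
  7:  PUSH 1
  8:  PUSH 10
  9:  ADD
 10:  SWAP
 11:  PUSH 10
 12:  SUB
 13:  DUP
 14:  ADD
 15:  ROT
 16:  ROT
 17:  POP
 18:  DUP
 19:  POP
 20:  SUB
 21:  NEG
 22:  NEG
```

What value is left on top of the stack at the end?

-5

PUSH -3 → [-3]
PUSH -8 → [-3, -8]
SWAP    → [-8, -3]
SWAP    → [-3, -8]
POP     → [-3]
PUSH 6  → [-3, 6]
PUSH 1  → [-3, 6, 1]
PUSH 10 → [-3, 6, 1, 10]
ADD     → [-3, 6, 11]
SWAP    → [-3, 11, 6]
PUSH 10 → [-3, 11, 6, 10]
SUB     → [-3, 11, -4]
DUP     → [-3, 11, -4, -4]
ADD     → [-3, 11, -8]
ROT     → [11, -8, -3]
ROT     → [-8, -3, 11]
POP     → [-8, -3]
DUP     → [-8, -3, -3]
POP     → [-8, -3]
SUB     → [-5]
NEG     → [5]
NEG     → [-5]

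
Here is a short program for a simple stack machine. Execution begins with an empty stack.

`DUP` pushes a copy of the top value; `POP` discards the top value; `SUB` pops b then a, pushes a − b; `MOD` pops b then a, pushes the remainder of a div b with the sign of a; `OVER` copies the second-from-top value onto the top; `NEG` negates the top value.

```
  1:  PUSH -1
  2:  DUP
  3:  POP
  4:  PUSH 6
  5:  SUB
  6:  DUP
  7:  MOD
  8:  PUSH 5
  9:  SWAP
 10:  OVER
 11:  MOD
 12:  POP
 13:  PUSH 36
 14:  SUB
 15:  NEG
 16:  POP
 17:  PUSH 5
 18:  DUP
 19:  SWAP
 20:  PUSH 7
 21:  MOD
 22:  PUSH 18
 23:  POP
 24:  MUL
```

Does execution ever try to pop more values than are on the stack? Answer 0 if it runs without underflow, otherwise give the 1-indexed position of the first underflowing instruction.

PUSH -1 -> -1
DUP     -> -1 -1
POP     -> -1
PUSH 6  -> -1 6
SUB     -> -7
DUP     -> -7 -7
MOD     -> 0
PUSH 5  -> 0 5
SWAP    -> 5 0
OVER    -> 5 0 5
MOD     -> 5 0
POP     -> 5
PUSH 36 -> 5 36
SUB     -> -31
NEG     -> 31
POP     -> (empty)
PUSH 5  -> 5
DUP     -> 5 5
SWAP    -> 5 5
PUSH 7  -> 5 5 7
MOD     -> 5 5
PUSH 18 -> 5 5 18
POP     -> 5 5
MUL     -> 25

0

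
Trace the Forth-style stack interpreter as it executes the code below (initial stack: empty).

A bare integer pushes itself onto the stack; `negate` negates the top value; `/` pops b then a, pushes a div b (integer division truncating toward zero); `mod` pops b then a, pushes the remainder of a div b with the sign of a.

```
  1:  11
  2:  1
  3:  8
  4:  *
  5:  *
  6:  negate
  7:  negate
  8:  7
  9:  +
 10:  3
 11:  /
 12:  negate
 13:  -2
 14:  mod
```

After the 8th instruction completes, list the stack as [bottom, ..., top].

11      11
1       11 1
8       11 1 8
*       11 8
*       88
negate  -88
negate  88
7       88 7

[88, 7]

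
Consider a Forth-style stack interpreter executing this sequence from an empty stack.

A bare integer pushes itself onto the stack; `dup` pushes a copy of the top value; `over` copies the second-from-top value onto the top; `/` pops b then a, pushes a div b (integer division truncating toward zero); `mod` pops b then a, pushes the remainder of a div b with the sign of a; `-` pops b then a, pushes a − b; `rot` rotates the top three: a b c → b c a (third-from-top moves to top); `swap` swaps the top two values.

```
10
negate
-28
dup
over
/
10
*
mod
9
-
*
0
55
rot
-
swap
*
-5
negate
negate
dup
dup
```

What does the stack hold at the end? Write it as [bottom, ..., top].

10      10
negate  -10
-28     -10 -28
dup     -10 -28 -28
over    -10 -28 -28 -28
/       -10 -28 1
10      -10 -28 1 10
*       -10 -28 10
mod     -10 -8
9       -10 -8 9
-       -10 -17
*       170
0       170 0
55      170 0 55
rot     0 55 170
-       0 -115
swap    -115 0
*       0
-5      0 -5
negate  0 5
negate  0 -5
dup     0 -5 -5
dup     0 -5 -5 -5

[0, -5, -5, -5]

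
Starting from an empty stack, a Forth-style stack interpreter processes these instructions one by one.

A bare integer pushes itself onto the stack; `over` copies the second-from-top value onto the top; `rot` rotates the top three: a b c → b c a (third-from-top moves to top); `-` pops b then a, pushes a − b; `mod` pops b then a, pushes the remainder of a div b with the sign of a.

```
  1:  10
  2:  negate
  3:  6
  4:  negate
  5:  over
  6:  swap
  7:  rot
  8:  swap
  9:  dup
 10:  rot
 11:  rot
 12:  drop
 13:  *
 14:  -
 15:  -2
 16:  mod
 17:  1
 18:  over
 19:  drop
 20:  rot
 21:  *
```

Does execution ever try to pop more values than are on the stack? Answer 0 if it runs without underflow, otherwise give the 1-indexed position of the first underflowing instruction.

20

10     → [10]
negate → [-10]
6      → [-10, 6]
negate → [-10, -6]
over   → [-10, -6, -10]
swap   → [-10, -10, -6]
rot    → [-10, -6, -10]
swap   → [-10, -10, -6]
dup    → [-10, -10, -6, -6]
rot    → [-10, -6, -6, -10]
rot    → [-10, -6, -10, -6]
drop   → [-10, -6, -10]
*      → [-10, 60]
-      → [-70]
-2     → [-70, -2]
mod    → [0]
1      → [0, 1]
over   → [0, 1, 0]
drop   → [0, 1]
rot  — needs 3 operands, stack has 2 → underflow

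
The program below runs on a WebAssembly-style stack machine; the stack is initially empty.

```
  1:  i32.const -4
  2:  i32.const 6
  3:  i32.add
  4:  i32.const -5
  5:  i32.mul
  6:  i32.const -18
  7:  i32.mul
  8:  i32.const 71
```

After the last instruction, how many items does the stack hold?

i32.const -4  : [-4]
i32.const 6   : [-4, 6]
i32.add       : [2]
i32.const -5  : [2, -5]
i32.mul       : [-10]
i32.const -18 : [-10, -18]
i32.mul       : [180]
i32.const 71  : [180, 71]

2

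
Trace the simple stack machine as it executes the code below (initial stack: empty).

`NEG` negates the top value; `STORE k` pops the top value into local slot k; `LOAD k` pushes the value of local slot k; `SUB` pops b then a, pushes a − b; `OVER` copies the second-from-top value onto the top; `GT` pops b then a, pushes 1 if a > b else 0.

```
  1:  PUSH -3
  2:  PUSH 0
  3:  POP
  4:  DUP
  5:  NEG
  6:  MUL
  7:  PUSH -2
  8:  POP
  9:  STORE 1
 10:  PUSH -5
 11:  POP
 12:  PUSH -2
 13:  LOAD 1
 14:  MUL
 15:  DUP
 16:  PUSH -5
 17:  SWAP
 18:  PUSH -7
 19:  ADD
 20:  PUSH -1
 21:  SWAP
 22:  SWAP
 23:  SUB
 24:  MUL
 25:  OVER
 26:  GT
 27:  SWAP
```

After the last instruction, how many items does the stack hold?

PUSH -3 : [-3]
PUSH 0  : [-3, 0]
POP     : [-3]
DUP     : [-3, -3]
NEG     : [-3, 3]
MUL     : [-9]
PUSH -2 : [-9, -2]
POP     : [-9]
STORE 1 : []
PUSH -5 : [-5]
POP     : []
PUSH -2 : [-2]
LOAD 1  : [-2, -9]
MUL     : [18]
DUP     : [18, 18]
PUSH -5 : [18, 18, -5]
SWAP    : [18, -5, 18]
PUSH -7 : [18, -5, 18, -7]
ADD     : [18, -5, 11]
PUSH -1 : [18, -5, 11, -1]
SWAP    : [18, -5, -1, 11]
SWAP    : [18, -5, 11, -1]
SUB     : [18, -5, 12]
MUL     : [18, -60]
OVER    : [18, -60, 18]
GT      : [18, 0]
SWAP    : [0, 18]

2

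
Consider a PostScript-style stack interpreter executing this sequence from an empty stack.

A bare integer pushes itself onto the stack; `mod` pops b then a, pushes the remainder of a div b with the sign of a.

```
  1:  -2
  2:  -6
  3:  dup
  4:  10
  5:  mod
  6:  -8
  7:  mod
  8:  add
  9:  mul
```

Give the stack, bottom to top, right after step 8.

-2  -> -2
-6  -> -2 -6
dup -> -2 -6 -6
10  -> -2 -6 -6 10
mod -> -2 -6 -6
-8  -> -2 -6 -6 -8
mod -> -2 -6 -6
add -> -2 -12

[-2, -12]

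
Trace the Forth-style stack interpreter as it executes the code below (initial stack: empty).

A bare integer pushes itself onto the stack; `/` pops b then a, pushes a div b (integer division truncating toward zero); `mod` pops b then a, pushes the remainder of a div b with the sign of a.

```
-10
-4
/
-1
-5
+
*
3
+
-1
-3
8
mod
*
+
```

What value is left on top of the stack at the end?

-6

-10 : [-10]
-4  : [-10, -4]
/   : [2]
-1  : [2, -1]
-5  : [2, -1, -5]
+   : [2, -6]
*   : [-12]
3   : [-12, 3]
+   : [-9]
-1  : [-9, -1]
-3  : [-9, -1, -3]
8   : [-9, -1, -3, 8]
mod : [-9, -1, -3]
*   : [-9, 3]
+   : [-6]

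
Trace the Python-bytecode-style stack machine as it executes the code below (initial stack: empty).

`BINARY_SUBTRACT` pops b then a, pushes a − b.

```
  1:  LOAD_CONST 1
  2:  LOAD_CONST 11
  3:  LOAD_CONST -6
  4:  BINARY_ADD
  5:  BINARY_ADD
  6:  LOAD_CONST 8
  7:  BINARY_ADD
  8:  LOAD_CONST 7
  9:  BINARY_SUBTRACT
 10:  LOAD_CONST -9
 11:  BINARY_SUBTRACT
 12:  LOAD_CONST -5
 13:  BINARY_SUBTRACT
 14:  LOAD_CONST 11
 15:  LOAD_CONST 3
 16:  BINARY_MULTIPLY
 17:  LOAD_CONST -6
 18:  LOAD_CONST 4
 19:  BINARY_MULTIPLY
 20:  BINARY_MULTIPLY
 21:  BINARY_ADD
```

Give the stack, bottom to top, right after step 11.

LOAD_CONST 1    : 1
LOAD_CONST 11   : 1 11
LOAD_CONST -6   : 1 11 -6
BINARY_ADD      : 1 5
BINARY_ADD      : 6
LOAD_CONST 8    : 6 8
BINARY_ADD      : 14
LOAD_CONST 7    : 14 7
BINARY_SUBTRACT : 7
LOAD_CONST -9   : 7 -9
BINARY_SUBTRACT : 16

[16]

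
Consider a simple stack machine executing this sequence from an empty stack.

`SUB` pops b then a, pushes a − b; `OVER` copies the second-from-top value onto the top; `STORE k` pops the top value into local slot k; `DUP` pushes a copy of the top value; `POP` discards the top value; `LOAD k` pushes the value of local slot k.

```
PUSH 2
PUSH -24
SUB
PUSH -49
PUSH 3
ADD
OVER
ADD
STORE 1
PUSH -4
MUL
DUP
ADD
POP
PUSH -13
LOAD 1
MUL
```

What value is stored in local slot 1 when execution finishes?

-20

PUSH 2   : 2
PUSH -24 : 2 -24
SUB      : 26
PUSH -49 : 26 -49
PUSH 3   : 26 -49 3
ADD      : 26 -46
OVER     : 26 -46 26
ADD      : 26 -20
STORE 1  : 26
PUSH -4  : 26 -4
MUL      : -104
DUP      : -104 -104
ADD      : -208
POP      : (empty)
PUSH -13 : -13
LOAD 1   : -13 -20
MUL      : 260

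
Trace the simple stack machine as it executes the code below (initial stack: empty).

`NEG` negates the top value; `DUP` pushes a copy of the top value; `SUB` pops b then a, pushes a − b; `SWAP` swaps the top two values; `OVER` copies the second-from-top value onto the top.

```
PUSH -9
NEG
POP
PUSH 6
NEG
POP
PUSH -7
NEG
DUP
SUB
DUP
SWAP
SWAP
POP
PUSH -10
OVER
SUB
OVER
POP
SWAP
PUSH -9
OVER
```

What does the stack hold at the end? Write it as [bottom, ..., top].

[-10, 0, -9, 0]

PUSH -9  : -9
NEG      : 9
POP      : (empty)
PUSH 6   : 6
NEG      : -6
POP      : (empty)
PUSH -7  : -7
NEG      : 7
DUP      : 7 7
SUB      : 0
DUP      : 0 0
SWAP     : 0 0
SWAP     : 0 0
POP      : 0
PUSH -10 : 0 -10
OVER     : 0 -10 0
SUB      : 0 -10
OVER     : 0 -10 0
POP      : 0 -10
SWAP     : -10 0
PUSH -9  : -10 0 -9
OVER     : -10 0 -9 0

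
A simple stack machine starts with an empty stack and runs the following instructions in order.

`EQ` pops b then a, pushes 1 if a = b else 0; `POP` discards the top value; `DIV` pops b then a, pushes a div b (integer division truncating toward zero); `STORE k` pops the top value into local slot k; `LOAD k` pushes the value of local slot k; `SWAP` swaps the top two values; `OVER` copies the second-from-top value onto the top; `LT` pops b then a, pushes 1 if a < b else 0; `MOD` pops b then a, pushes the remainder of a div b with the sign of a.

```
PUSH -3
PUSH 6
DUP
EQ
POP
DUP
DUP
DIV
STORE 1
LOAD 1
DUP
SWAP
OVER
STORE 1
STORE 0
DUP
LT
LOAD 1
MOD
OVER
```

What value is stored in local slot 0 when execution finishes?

1

PUSH -3  [-3]
PUSH 6   [-3, 6]
DUP      [-3, 6, 6]
EQ       [-3, 1]
POP      [-3]
DUP      [-3, -3]
DUP      [-3, -3, -3]
DIV      [-3, 1]
STORE 1  [-3]
LOAD 1   [-3, 1]
DUP      [-3, 1, 1]
SWAP     [-3, 1, 1]
OVER     [-3, 1, 1, 1]
STORE 1  [-3, 1, 1]
STORE 0  [-3, 1]
DUP      [-3, 1, 1]
LT       [-3, 0]
LOAD 1   [-3, 0, 1]
MOD      [-3, 0]
OVER     [-3, 0, -3]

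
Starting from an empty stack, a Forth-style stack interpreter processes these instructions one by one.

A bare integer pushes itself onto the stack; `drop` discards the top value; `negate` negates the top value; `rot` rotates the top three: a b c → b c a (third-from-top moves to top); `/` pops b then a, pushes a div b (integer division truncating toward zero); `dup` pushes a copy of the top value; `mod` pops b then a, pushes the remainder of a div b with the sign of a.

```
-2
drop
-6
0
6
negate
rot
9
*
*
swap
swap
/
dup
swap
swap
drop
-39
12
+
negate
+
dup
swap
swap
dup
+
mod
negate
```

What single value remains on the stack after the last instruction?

-27

-2     → -2
drop   → (empty)
-6     → -6
0      → -6 0
6      → -6 0 6
negate → -6 0 -6
rot    → 0 -6 -6
9      → 0 -6 -6 9
*      → 0 -6 -54
*      → 0 324
swap   → 324 0
swap   → 0 324
/      → 0
dup    → 0 0
swap   → 0 0
swap   → 0 0
drop   → 0
-39    → 0 -39
12     → 0 -39 12
+      → 0 -27
negate → 0 27
+      → 27
dup    → 27 27
swap   → 27 27
swap   → 27 27
dup    → 27 27 27
+      → 27 54
mod    → 27
negate → -27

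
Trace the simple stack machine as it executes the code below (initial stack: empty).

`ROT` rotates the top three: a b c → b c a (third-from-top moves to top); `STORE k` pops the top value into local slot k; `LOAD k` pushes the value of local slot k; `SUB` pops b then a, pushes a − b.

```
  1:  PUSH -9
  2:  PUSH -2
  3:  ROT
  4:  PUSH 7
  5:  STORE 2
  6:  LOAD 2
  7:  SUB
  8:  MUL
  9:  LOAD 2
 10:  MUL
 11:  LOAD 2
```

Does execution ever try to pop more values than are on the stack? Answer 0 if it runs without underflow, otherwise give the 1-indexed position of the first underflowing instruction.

3

PUSH -9  -9
PUSH -2  -9 -2
ROT  — needs 3 operands, stack has 2 → underflow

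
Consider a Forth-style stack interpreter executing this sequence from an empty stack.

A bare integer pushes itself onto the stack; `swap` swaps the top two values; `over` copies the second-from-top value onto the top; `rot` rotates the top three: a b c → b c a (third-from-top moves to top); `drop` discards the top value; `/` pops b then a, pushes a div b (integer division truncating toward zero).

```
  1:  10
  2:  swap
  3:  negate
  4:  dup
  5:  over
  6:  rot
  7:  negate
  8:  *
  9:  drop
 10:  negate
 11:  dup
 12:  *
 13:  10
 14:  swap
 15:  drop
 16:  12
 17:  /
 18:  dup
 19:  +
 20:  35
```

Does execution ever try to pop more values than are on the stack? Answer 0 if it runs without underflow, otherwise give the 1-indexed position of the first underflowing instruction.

10 → [10]
swap  — needs 2 operands, stack has 1 → underflow

2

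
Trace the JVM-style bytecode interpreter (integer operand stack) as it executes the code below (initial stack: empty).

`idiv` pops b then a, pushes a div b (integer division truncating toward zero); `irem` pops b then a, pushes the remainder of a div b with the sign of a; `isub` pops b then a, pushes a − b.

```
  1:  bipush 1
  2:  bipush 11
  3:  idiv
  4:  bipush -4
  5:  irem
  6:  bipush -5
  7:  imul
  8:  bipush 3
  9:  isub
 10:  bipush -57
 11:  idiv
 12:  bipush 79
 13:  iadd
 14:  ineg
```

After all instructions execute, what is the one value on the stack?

-79

bipush 1   → 1
bipush 11  → 1 11
idiv       → 0
bipush -4  → 0 -4
irem       → 0
bipush -5  → 0 -5
imul       → 0
bipush 3   → 0 3
isub       → -3
bipush -57 → -3 -57
idiv       → 0
bipush 79  → 0 79
iadd       → 79
ineg       → -79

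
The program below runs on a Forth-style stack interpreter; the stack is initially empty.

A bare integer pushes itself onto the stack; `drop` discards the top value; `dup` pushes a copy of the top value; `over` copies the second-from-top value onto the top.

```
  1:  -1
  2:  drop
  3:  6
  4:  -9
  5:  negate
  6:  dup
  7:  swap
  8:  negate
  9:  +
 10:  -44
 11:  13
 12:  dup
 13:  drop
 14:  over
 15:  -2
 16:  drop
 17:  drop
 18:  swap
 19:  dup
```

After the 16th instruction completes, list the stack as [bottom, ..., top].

-1     : -1
drop   : (empty)
6      : 6
-9     : 6 -9
negate : 6 9
dup    : 6 9 9
swap   : 6 9 9
negate : 6 9 -9
+      : 6 0
-44    : 6 0 -44
13     : 6 0 -44 13
dup    : 6 0 -44 13 13
drop   : 6 0 -44 13
over   : 6 0 -44 13 -44
-2     : 6 0 -44 13 -44 -2
drop   : 6 0 -44 13 -44

[6, 0, -44, 13, -44]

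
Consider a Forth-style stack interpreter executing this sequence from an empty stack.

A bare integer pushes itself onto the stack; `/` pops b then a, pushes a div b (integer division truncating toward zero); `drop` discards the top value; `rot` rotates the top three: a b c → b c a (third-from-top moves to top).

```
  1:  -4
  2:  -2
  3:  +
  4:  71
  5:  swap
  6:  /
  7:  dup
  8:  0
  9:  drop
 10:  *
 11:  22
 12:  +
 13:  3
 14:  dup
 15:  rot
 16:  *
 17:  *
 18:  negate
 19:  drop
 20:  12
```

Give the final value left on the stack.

12

-4      [-4]
-2      [-4, -2]
+       [-6]
71      [-6, 71]
swap    [71, -6]
/       [-11]
dup     [-11, -11]
0       [-11, -11, 0]
drop    [-11, -11]
*       [121]
22      [121, 22]
+       [143]
3       [143, 3]
dup     [143, 3, 3]
rot     [3, 3, 143]
*       [3, 429]
*       [1287]
negate  [-1287]
drop    []
12      [12]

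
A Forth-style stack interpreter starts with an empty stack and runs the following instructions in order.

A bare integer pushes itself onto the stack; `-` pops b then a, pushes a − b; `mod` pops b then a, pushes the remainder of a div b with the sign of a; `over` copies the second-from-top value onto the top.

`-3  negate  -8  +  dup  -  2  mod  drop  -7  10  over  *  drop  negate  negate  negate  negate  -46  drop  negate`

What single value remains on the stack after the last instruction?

-3      [-3]
negate  [3]
-8      [3, -8]
+       [-5]
dup     [-5, -5]
-       [0]
2       [0, 2]
mod     [0]
drop    []
-7      [-7]
10      [-7, 10]
over    [-7, 10, -7]
*       [-7, -70]
drop    [-7]
negate  [7]
negate  [-7]
negate  [7]
negate  [-7]
-46     [-7, -46]
drop    [-7]
negate  [7]

7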